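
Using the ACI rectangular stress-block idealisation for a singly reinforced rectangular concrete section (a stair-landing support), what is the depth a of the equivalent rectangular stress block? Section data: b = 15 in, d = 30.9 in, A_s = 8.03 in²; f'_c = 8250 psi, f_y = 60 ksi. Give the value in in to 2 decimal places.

T = A_s f_y = 8.03 × 60 = 481.8 kips.
a = T/(0.85 f'_c b) = 481.8/(0.85 × 8.25 × 15) = 4.58 in.

a ≈ 4.58 in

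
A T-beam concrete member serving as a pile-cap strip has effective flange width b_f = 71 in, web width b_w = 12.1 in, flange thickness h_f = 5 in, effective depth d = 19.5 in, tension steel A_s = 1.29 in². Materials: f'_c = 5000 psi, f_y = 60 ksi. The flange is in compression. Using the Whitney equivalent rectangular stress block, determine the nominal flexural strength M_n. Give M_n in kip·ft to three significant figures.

Tension: T = A_s f_y = 1.29 × 60 = 77.4 kips.
Try a within the flange: a = T/(0.85 f'_c b_f) = 77.4/(0.85 × 5 × 71) = 0.257 in.
Since a = 0.257 ≤ h_f = 5 in, the stress block lies entirely in the flange; analyse as a rectangular beam of width b_f.
M_n = T(d − a/2) = 77.4 × (19.5 − 0.1285) = 1499.4 kip·in.
M_n = 1499.4/12 = 124.95 kip·ft.

M_n ≈ 125 kip·ft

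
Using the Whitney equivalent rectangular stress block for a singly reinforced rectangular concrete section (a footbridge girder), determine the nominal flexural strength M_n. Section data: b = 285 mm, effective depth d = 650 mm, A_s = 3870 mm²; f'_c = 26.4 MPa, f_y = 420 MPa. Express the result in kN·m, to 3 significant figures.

T = A_s f_y = 3870 × 420 = 1625400 N = 1625.4 kN.
From C = T: a = T/(0.85 f'_c b) = 1625400/(0.85 × 26.4 × 285) = 254.15 mm.
M_n = T(d − a/2) = 1625.4 kN × (650 − 127.075) mm = 849.96 kN·m.

M_n ≈ 850 kN·m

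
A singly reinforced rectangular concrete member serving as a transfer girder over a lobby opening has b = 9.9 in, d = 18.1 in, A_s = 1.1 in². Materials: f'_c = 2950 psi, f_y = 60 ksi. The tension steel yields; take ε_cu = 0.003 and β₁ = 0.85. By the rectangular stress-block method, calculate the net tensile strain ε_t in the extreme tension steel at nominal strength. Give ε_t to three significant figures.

a = A_s f_y/(0.85 f'_c b) = 2.659 in.
β₁ = 0.85, so c = a/β₁ = 2.659/0.85 = 3.128 in.
From the linear strain diagram with ε_cu = 0.003: ε_t = 0.003 (d − c)/c = 0.003 × (18.1 − 3.128)/3.128 = 0.0144.
Since ε_t ≥ 0.005, the section is tension-controlled.

ε_t ≈ 0.0144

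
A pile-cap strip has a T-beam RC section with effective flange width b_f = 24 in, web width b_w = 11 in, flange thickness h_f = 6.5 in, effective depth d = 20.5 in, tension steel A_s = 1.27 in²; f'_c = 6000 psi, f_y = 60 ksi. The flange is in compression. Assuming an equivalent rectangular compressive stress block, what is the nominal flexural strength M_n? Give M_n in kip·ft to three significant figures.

Tension: T = A_s f_y = 1.27 × 60 = 76.2 kips.
Try a within the flange: a = T/(0.85 f'_c b_f) = 76.2/(0.85 × 6 × 24) = 0.623 in.
Since a = 0.623 ≤ h_f = 6.5 in, the stress block lies entirely in the flange; analyse as a rectangular beam of width b_f.
M_n = T(d − a/2) = 76.2 × (20.5 − 0.3115) = 1538.4 kip·in.
M_n = 1538.4/12 = 128.20 kip·ft.

M_n ≈ 128 kip·ft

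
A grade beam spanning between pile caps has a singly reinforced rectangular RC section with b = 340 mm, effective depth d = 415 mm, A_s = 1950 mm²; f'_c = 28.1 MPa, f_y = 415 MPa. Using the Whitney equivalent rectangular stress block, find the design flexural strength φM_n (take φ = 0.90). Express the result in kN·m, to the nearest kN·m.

T = A_s f_y = 1950 × 415 = 809250 N = 809.25 kN.
From C = T: a = T/(0.85 f'_c b) = 809250/(0.85 × 28.1 × 340) = 99.65 mm.
M_n = T(d − a/2) = 809.25 kN × (415 − 49.825) mm = 295.52 kN·m.
φM_n = 0.90 × 295.52 = 265.97 kN·m.

φM_n ≈ 266 kN·m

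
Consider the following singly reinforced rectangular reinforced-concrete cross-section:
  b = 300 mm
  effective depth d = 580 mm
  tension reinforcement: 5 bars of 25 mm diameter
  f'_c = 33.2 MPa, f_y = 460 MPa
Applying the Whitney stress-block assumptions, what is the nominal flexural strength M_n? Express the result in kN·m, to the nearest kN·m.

A_s = 5 × 491 = 2455 mm².
T = A_s f_y = 2455 × 460 = 1129300 N = 1129.3 kN.
From C = T: a = T/(0.85 f'_c b) = 1129300/(0.85 × 33.2 × 300) = 133.39 mm.
M_n = T(d − a/2) = 1129.3 kN × (580 − 66.695) mm = 579.68 kN·m.

M_n ≈ 580 kN·m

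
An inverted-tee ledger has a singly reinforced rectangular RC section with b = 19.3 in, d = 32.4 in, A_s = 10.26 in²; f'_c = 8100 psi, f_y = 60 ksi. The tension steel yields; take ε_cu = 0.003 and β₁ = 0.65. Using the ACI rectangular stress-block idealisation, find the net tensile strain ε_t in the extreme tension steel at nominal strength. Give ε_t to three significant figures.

a = A_s f_y/(0.85 f'_c b) = 4.633 in.
β₁ = 0.65, so c = a/β₁ = 4.633/0.65 = 7.128 in.
From the linear strain diagram with ε_cu = 0.003: ε_t = 0.003 (d − c)/c = 0.003 × (32.4 − 7.128)/7.128 = 0.0106.
Since ε_t ≥ 0.005, the section is tension-controlled.

ε_t ≈ 0.0106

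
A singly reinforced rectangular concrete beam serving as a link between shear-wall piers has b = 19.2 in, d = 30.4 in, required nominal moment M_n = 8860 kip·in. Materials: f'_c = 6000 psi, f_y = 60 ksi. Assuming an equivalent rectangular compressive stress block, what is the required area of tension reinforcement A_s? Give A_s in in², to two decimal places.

From M_n = 0.85 f'_c a b (d − a/2):
a = d − √(d² − 2M_n/(0.85 f'_c b)) = 30.4 − √(30.4² − 2 × 8860/(0.85 × 6 × 19.2)) = 3.138 in.
A_s = 0.85 f'_c a b / f_y = 0.85 × 6 × 3.138 × 19.2 / 60 = 5.121 in².

A_s ≈ 5.12 in²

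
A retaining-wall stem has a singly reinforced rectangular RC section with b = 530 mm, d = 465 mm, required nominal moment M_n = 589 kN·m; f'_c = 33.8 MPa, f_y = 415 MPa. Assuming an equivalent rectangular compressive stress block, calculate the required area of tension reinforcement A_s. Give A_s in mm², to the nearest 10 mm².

A_s ≈ 3390 mm²

With M_n = 0.85 f'_c a b (d − a/2), solve the quadratic for a:
a = d − √(d² − 2M_n/(0.85 f'_c b)) = 465 − √(465² − 2 × 589×10⁶/(0.85 × 33.8 × 530)) = 92.36 mm.
A_s = 0.85 f'_c a b / f_y = 0.85 × 33.8 × 92.36 × 530 / 415 = 3388.8 mm².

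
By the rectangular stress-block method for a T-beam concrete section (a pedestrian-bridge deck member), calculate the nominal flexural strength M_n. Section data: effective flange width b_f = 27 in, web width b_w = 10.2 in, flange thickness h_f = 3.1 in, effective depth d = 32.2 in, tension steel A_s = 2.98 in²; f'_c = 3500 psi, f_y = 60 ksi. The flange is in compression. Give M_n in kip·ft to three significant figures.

Tension: T = A_s f_y = 2.98 × 60 = 178.8 kips.
Try a within the flange: a = T/(0.85 f'_c b_f) = 178.8/(0.85 × 3.5 × 27) = 2.226 in.
Since a = 2.226 ≤ h_f = 3.1 in, the stress block lies entirely in the flange; analyse as a rectangular beam of width b_f.
M_n = T(d − a/2) = 178.8 × (32.2 − 1.113) = 5558.4 kip·in.
M_n = 5558.4/12 = 463.20 kip·ft.

M_n ≈ 463 kip·ft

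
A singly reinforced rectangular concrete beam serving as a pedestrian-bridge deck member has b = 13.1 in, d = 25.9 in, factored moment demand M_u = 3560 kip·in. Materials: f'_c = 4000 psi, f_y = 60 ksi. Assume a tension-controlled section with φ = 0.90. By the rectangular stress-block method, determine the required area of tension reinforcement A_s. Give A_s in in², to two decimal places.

M_n = M_u/φ = 3560/0.90 = 3955.56 kip·in.
From M_n = 0.85 f'_c a b (d − a/2):
a = d − √(d² − 2M_n/(0.85 f'_c b)) = 25.9 − √(25.9² − 2 × 3955.56/(0.85 × 4 × 13.1)) = 3.692 in.
A_s = 0.85 f'_c a b / f_y = 0.85 × 4 × 3.692 × 13.1 / 60 = 2.741 in².

A_s ≈ 2.74 in²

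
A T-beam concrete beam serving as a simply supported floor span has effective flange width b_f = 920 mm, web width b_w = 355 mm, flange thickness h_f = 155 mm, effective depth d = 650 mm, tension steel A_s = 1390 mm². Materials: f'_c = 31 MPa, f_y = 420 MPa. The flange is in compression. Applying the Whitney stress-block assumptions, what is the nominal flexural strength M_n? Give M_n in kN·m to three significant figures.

M_n ≈ 372 kN·m

Tension: T = A_s f_y = 1390 × 420 = 583800 N.
Try a within the flange: a = T/(0.85 f'_c b_f) = 583800/(0.85 × 31 × 920) = 24.08 mm.
Since a = 24.08 ≤ h_f = 155 mm, the stress block lies entirely in the flange; analyse as a rectangular beam of width b_f.
M_n = T(d − a/2) = 583800 × (650 − 12.04) = 372.44 × 10⁶ N·mm.
M_n = 372.44 kN·m.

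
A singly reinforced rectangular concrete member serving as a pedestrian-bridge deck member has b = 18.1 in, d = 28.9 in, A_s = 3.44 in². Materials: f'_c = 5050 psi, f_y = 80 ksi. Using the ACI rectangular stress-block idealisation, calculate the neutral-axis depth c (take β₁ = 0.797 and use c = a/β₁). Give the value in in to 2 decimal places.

T = A_s f_y = 3.44 × 80 = 275.2 kips.
a = T/(0.85 f'_c b) = 275.2/(0.85 × 5.05 × 18.1) = 3.5421 in.
With β₁ = 0.797, c = a/β₁ = 3.5421/0.797 = 4.44 in.

c ≈ 4.44 in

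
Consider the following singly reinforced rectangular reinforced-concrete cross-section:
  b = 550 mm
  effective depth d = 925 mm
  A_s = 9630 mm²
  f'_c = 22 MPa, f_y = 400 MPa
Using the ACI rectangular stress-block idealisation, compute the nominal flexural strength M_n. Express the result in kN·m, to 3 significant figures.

M_n ≈ 2840 kN·m

T = A_s f_y = 9630 × 400 = 3852000 N = 3852 kN.
From C = T: a = T/(0.85 f'_c b) = 3852000/(0.85 × 22 × 550) = 374.53 mm.
M_n = T(d − a/2) = 3852 kN × (925 − 187.265) mm = 2841.76 kN·m.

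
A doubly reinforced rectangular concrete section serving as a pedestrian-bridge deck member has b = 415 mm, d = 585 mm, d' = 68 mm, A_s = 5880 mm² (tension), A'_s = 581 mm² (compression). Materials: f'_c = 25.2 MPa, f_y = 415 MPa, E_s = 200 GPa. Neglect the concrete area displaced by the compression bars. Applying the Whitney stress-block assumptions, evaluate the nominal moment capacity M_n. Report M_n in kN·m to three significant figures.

Assume both tension and compression steel yield.
Net tension couple steel: A_s − A'_s = 5299 mm².
a = (A_s − A'_s) f_y / (0.85 f'_c b) = 2199085/(0.85 × 25.2 × 415) = 247.39 mm.
c = a/β₁ = 247.39/0.85 = 291.05 mm; ε'_s = 0.003(c − d')/c = 0.0023 ≥ f_y/E_s = 0.0021, so compression steel does yield.
M_n = (A_s − A'_s) f_y (d − a/2) + A'_s f_y (d − d') = [2199085 × (585 − 123.695) + 241115 × (585 − 68)] × 10⁻⁶ = 1014.45 + 124.66 = 1139.11 kN·m.

M_n ≈ 1140 kN·m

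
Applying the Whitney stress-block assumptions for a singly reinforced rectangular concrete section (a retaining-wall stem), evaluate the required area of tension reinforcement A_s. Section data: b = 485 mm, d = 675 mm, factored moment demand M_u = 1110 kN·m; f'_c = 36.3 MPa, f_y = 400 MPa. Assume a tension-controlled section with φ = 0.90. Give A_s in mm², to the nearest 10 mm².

M_n = M_u/φ = 1110/0.90 = 1233.33 kN·m.
With M_n = 0.85 f'_c a b (d − a/2), solve the quadratic for a:
a = d − √(d² − 2M_n/(0.85 f'_c b)) = 675 − √(675² − 2 × 1233.33×10⁶/(0.85 × 36.3 × 485)) = 135.75 mm.
A_s = 0.85 f'_c a b / f_y = 0.85 × 36.3 × 135.75 × 485 / 400 = 5078.6 mm².

A_s ≈ 5080 mm²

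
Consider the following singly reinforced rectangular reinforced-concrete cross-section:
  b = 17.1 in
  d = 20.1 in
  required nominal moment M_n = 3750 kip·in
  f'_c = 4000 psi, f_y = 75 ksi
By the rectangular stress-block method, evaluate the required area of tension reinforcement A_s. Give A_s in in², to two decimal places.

From M_n = 0.85 f'_c a b (d − a/2):
a = d − √(d² − 2M_n/(0.85 f'_c b)) = 20.1 − √(20.1² − 2 × 3750/(0.85 × 4 × 17.1)) = 3.517 in.
A_s = 0.85 f'_c a b / f_y = 0.85 × 4 × 3.517 × 17.1 / 75 = 2.726 in².

A_s ≈ 2.73 in²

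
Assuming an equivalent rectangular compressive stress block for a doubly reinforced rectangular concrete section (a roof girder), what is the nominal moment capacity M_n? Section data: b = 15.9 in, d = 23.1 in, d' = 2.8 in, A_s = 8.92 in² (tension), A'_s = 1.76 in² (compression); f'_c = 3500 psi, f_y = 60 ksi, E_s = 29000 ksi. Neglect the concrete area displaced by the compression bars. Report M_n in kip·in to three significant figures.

Assume both steels yield.
a = (A_s − A'_s) f_y/(0.85 f'_c b) = (8.92 − 1.76) × 60/(0.85 × 3.5 × 15.9) = 9.082 in.
c = a/β₁ = 9.082/0.85 = 10.685 in; ε'_s = 0.003(c − d')/c = 0.0022 ≥ ε_y = 0.0021, so the compression steel yields.
M_n = (A_s − A'_s) f_y (d − a/2) + A'_s f_y (d − d') = 429.6 × (23.1 − 4.541) + 105.6 × (23.1 − 2.8) = 7972.9 + 2143.7 = 10116.6 kip·in.

M_n ≈ 10100 kip·in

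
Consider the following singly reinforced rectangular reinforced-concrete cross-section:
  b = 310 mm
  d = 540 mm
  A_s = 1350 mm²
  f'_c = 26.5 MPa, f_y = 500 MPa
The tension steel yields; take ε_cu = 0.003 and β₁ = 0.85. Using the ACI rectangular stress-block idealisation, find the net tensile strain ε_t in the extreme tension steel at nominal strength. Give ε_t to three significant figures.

a = A_s f_y/(0.85 f'_c b) = 96.67 mm.
β₁ = 0.85, so c = a/β₁ = 96.67/0.85 = 113.73 mm.
From the linear strain diagram with ε_cu = 0.003: ε_t = 0.003 (d − c)/c = 0.003 × (540 − 113.73)/113.73 = 0.0112.
Since ε_t ≥ 0.005, the section is tension-controlled.

ε_t ≈ 0.0112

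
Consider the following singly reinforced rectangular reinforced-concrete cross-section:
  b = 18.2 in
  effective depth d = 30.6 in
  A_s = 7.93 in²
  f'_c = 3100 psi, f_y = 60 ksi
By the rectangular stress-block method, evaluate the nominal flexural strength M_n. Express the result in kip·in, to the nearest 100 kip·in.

T = A_s f_y = 7.93 × 60 = 475.8 kips.
a = T/(0.85 f'_c b) = 475.8/(0.85 × 3.1 × 18.2) = 9.921 in.
M_n = T(d − a/2) = 475.8 × (30.6 − 4.9605) = 12199.3 kip·in.

M_n ≈ 12200 kip·in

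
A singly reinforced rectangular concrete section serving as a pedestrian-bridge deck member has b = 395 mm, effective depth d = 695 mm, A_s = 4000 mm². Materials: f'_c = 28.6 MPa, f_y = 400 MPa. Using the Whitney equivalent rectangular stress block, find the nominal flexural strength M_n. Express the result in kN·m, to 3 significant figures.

M_n ≈ 979 kN·m

T = A_s f_y = 4000 × 400 = 1600000 N = 1600 kN.
From C = T: a = T/(0.85 f'_c b) = 1600000/(0.85 × 28.6 × 395) = 166.62 mm.
M_n = T(d − a/2) = 1600 kN × (695 − 83.31) mm = 978.70 kN·m.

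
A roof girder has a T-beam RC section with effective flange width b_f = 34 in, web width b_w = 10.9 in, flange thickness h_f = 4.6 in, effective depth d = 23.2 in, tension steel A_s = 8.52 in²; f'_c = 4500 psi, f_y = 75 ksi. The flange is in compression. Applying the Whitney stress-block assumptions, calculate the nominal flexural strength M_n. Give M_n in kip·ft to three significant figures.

Tension: T = A_s f_y = 8.52 × 75 = 639 kips.
Try a within the flange: a = T/(0.85 f'_c b_f) = 639/(0.85 × 4.5 × 34) = 4.913 in.
a = 4.913 > h_f = 4.6 in: the block extends into the web. Split into flange-overhang and web parts.
C_f = 0.85 f'_c (b_f − b_w) h_f = 0.85 × 4.5 × (34 − 10.9) × 4.6 = 406.4 kips.
Remaining web compression depth: a_w = (T − C_f)/(0.85 f'_c b_w) = (639 − 406.4)/(0.85 × 4.5 × 10.9) = 5.579 in.
M_n = C_f(d − h_f/2) + (T − C_f)(d − a_w/2) = 406.4 × (23.2 − 2.3) + 232.6 × (23.2 − 2.7895) = 8493.8 + 4747.5 = 13241.3 kip·in.
M_n = 13241.3/12 = 1103.44 kip·ft.

M_n ≈ 1100 kip·ft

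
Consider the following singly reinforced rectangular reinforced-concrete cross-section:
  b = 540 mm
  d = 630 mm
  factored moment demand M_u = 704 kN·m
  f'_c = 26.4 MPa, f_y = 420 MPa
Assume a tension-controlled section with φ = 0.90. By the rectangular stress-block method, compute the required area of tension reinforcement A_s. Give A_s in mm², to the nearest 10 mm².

M_n = M_u/φ = 704/0.90 = 782.222 kN·m.
With M_n = 0.85 f'_c a b (d − a/2), solve the quadratic for a:
a = d − √(d² − 2M_n/(0.85 f'_c b)) = 630 − √(630² − 2 × 782.222×10⁶/(0.85 × 26.4 × 540)) = 112.51 mm.
A_s = 0.85 f'_c a b / f_y = 0.85 × 26.4 × 112.51 × 540 / 420 = 3246.1 mm².

A_s ≈ 3250 mm²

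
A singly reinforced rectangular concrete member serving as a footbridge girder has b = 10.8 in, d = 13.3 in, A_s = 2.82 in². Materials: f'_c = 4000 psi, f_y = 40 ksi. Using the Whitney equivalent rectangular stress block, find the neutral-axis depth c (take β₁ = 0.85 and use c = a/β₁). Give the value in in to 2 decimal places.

T = A_s f_y = 2.82 × 40 = 112.8 kips.
a = T/(0.85 f'_c b) = 112.8/(0.85 × 4 × 10.8) = 3.0719 in.
With β₁ = 0.85, c = a/β₁ = 3.0719/0.85 = 3.61 in.

c ≈ 3.61 in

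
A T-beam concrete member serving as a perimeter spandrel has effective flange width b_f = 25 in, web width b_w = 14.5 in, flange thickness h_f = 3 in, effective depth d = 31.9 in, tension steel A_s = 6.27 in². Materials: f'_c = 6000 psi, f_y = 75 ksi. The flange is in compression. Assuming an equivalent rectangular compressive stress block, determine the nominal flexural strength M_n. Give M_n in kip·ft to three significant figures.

Tension: T = A_s f_y = 6.27 × 75 = 470.25 kips.
Try a within the flange: a = T/(0.85 f'_c b_f) = 470.25/(0.85 × 6 × 25) = 3.688 in.
a = 3.688 > h_f = 3 in: the block extends into the web. Split into flange-overhang and web parts.
C_f = 0.85 f'_c (b_f − b_w) h_f = 0.85 × 6 × (25 − 14.5) × 3 = 160.7 kips.
Remaining web compression depth: a_w = (T − C_f)/(0.85 f'_c b_w) = (470.25 − 160.7)/(0.85 × 6 × 14.5) = 4.186 in.
M_n = C_f(d − h_f/2) + (T − C_f)(d − a_w/2) = 160.7 × (31.9 − 1.5) + 309.55 × (31.9 − 2.093) = 4885.3 + 9226.8 = 14112.1 kip·in.
M_n = 14112.1/12 = 1176.01 kip·ft.

M_n ≈ 1180 kip·ft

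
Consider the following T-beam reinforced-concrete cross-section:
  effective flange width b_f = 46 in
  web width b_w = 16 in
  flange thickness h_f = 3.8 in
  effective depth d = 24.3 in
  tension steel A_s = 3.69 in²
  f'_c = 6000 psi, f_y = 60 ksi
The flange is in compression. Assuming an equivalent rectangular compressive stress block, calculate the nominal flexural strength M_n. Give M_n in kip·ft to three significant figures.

M_n ≈ 440 kip·ft

Tension: T = A_s f_y = 3.69 × 60 = 221.4 kips.
Try a within the flange: a = T/(0.85 f'_c b_f) = 221.4/(0.85 × 6 × 46) = 0.944 in.
Since a = 0.944 ≤ h_f = 3.8 in, the stress block lies entirely in the flange; analyse as a rectangular beam of width b_f.
M_n = T(d − a/2) = 221.4 × (24.3 − 0.472) = 5275.5 kip·in.
M_n = 5275.5/12 = 439.63 kip·ft.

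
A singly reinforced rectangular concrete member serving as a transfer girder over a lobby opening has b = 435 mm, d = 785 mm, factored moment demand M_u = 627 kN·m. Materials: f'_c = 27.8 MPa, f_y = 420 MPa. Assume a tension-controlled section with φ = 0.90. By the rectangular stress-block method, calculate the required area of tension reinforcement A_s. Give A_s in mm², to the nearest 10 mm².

M_n = M_u/φ = 627/0.90 = 696.667 kN·m.
With M_n = 0.85 f'_c a b (d − a/2), solve the quadratic for a:
a = d − √(d² − 2M_n/(0.85 f'_c b)) = 785 − √(785² − 2 × 696.667×10⁶/(0.85 × 27.8 × 435)) = 91.69 mm.
A_s = 0.85 f'_c a b / f_y = 0.85 × 27.8 × 91.69 × 435 / 420 = 2244.0 mm².

A_s ≈ 2240 mm²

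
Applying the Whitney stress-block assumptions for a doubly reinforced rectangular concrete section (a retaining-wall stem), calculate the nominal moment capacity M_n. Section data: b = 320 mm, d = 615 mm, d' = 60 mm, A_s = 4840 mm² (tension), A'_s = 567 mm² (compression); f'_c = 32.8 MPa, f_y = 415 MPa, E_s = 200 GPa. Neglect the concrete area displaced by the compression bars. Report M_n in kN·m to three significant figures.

Assume both tension and compression steel yield.
Net tension couple steel: A_s − A'_s = 4273 mm².
a = (A_s − A'_s) f_y / (0.85 f'_c b) = 1773295/(0.85 × 32.8 × 320) = 198.76 mm.
c = a/β₁ = 198.76/0.816 = 243.58 mm; ε'_s = 0.003(c − d')/c = 0.0023 ≥ f_y/E_s = 0.0021, so compression steel does yield.
M_n = (A_s − A'_s) f_y (d − a/2) + A'_s f_y (d − d') = [1773295 × (615 − 99.38) + 235305 × (615 − 60)] × 10⁻⁶ = 914.35 + 130.59 = 1044.94 kN·m.

M_n ≈ 1040 kN·m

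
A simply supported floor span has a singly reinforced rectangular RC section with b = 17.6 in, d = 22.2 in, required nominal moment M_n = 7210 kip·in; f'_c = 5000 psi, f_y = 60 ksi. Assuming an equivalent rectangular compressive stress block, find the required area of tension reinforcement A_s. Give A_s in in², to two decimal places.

A_s ≈ 6.08 in²

From M_n = 0.85 f'_c a b (d − a/2):
a = d − √(d² − 2M_n/(0.85 f'_c b)) = 22.2 − √(22.2² − 2 × 7210/(0.85 × 5 × 17.6)) = 4.878 in.
A_s = 0.85 f'_c a b / f_y = 0.85 × 5 × 4.878 × 17.6 / 60 = 6.081 in².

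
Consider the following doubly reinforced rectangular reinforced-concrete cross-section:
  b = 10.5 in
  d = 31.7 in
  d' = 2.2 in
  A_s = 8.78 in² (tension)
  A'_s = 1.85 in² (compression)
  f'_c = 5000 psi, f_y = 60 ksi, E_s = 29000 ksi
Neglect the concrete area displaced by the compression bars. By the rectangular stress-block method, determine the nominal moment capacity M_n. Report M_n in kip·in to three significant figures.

M_n ≈ 14500 kip·in

Assume both steels yield.
a = (A_s − A'_s) f_y/(0.85 f'_c b) = (8.78 − 1.85) × 60/(0.85 × 5 × 10.5) = 9.318 in.
c = a/β₁ = 9.318/0.8 = 11.648 in; ε'_s = 0.003(c − d')/c = 0.0024 ≥ ε_y = 0.0021, so the compression steel yields.
M_n = (A_s − A'_s) f_y (d − a/2) + A'_s f_y (d − d') = 415.8 × (31.7 − 4.659) + 111 × (31.7 − 2.2) = 11243.6 + 3274.5 = 14518.1 kip·in.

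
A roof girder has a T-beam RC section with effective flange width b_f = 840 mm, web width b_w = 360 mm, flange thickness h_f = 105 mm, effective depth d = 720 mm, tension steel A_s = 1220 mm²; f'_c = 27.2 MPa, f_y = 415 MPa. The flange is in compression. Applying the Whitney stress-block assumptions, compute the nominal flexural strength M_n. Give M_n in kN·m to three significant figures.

Tension: T = A_s f_y = 1220 × 415 = 506300 N.
Try a within the flange: a = T/(0.85 f'_c b_f) = 506300/(0.85 × 27.2 × 840) = 26.07 mm.
Since a = 26.07 ≤ h_f = 105 mm, the stress block lies entirely in the flange; analyse as a rectangular beam of width b_f.
M_n = T(d − a/2) = 506300 × (720 − 13.035) = 357.94 × 10⁶ N·mm.
M_n = 357.94 kN·m.

M_n ≈ 358 kN·m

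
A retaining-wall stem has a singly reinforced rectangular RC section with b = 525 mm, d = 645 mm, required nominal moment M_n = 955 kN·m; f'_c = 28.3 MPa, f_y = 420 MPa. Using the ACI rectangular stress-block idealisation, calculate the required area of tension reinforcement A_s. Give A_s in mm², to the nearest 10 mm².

A_s ≈ 3920 mm²

With M_n = 0.85 f'_c a b (d − a/2), solve the quadratic for a:
a = d − √(d² − 2M_n/(0.85 f'_c b)) = 645 − √(645² − 2 × 955×10⁶/(0.85 × 28.3 × 525)) = 130.43 mm.
A_s = 0.85 f'_c a b / f_y = 0.85 × 28.3 × 130.43 × 525 / 420 = 3921.9 mm².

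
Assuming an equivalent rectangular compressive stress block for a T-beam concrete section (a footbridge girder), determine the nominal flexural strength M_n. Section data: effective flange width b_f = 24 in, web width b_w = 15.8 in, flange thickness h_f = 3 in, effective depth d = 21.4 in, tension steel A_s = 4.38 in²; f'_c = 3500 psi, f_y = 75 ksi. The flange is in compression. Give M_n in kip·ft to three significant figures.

M_n ≈ 519 kip·ft

Tension: T = A_s f_y = 4.38 × 75 = 328.5 kips.
Try a within the flange: a = T/(0.85 f'_c b_f) = 328.5/(0.85 × 3.5 × 24) = 4.601 in.
a = 4.601 > h_f = 3 in: the block extends into the web. Split into flange-overhang and web parts.
C_f = 0.85 f'_c (b_f − b_w) h_f = 0.85 × 3.5 × (24 − 15.8) × 3 = 73.2 kips.
Remaining web compression depth: a_w = (T − C_f)/(0.85 f'_c b_w) = (328.5 − 73.2)/(0.85 × 3.5 × 15.8) = 5.431 in.
M_n = C_f(d − h_f/2) + (T − C_f)(d − a_w/2) = 73.2 × (21.4 − 1.5) + 255.3 × (21.4 − 2.7155) = 1456.7 + 4770.2 = 6226.9 kip·in.
M_n = 6226.9/12 = 518.91 kip·ft.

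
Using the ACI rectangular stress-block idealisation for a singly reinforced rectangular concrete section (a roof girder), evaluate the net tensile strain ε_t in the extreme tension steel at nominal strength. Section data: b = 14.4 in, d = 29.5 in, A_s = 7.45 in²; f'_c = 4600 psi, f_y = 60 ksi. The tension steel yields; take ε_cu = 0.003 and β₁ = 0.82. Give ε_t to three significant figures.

a = A_s f_y/(0.85 f'_c b) = 7.939 in.
β₁ = 0.82, so c = a/β₁ = 7.939/0.82 = 9.682 in.
From the linear strain diagram with ε_cu = 0.003: ε_t = 0.003 (d − c)/c = 0.003 × (29.5 − 9.682)/9.682 = 0.00614.
Since ε_t ≥ 0.005, the section is tension-controlled.

ε_t ≈ 0.00614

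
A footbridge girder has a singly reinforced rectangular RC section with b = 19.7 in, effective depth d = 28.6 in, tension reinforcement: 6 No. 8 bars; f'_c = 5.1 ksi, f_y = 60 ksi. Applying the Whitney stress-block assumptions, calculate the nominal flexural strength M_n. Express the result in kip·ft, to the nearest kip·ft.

M_n ≈ 638 kip·ft

A_s = 6 × 0.79 = 4.74 in².
T = A_s f_y = 4.74 × 60 = 284.4 kips.
a = T/(0.85 f'_c b) = 284.4/(0.85 × 5.1 × 19.7) = 3.330 in.
M_n = T(d − a/2) = 284.4 × (28.6 − 1.665) = 7660.3 kip·in = 7660.3/12 = 638.36 kip·ft.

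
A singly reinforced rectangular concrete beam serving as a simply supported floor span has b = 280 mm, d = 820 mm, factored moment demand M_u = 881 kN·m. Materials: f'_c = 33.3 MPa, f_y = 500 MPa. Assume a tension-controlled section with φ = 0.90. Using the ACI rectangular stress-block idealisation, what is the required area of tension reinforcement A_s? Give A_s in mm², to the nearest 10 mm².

A_s ≈ 2660 mm²

M_n = M_u/φ = 881/0.90 = 978.889 kN·m.
With M_n = 0.85 f'_c a b (d − a/2), solve the quadratic for a:
a = d − √(d² − 2M_n/(0.85 f'_c b)) = 820 − √(820² − 2 × 978.889×10⁶/(0.85 × 33.3 × 280)) = 167.79 mm.
A_s = 0.85 f'_c a b / f_y = 0.85 × 33.3 × 167.79 × 280 / 500 = 2659.6 mm².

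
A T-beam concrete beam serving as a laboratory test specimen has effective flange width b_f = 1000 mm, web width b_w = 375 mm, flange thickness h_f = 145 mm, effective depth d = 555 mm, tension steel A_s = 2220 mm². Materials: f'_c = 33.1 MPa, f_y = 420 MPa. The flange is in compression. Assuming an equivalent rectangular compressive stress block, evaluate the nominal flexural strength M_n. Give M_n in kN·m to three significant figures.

M_n ≈ 502 kN·m

Tension: T = A_s f_y = 2220 × 420 = 932400 N.
Try a within the flange: a = T/(0.85 f'_c b_f) = 932400/(0.85 × 33.1 × 1000) = 33.14 mm.
Since a = 33.14 ≤ h_f = 145 mm, the stress block lies entirely in the flange; analyse as a rectangular beam of width b_f.
M_n = T(d − a/2) = 932400 × (555 − 16.57) = 502.03 × 10⁶ N·mm.
M_n = 502.03 kN·m.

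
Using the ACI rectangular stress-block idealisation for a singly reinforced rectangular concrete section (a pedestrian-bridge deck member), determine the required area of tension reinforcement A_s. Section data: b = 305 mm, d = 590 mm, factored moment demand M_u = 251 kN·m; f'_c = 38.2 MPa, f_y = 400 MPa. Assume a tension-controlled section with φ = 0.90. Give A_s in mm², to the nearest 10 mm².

A_s ≈ 1230 mm²

M_n = M_u/φ = 251/0.90 = 278.889 kN·m.
With M_n = 0.85 f'_c a b (d − a/2), solve the quadratic for a:
a = d − √(d² − 2M_n/(0.85 f'_c b)) = 590 − √(590² − 2 × 278.889×10⁶/(0.85 × 38.2 × 305)) = 49.84 mm.
A_s = 0.85 f'_c a b / f_y = 0.85 × 38.2 × 49.84 × 305 / 400 = 1234.0 mm².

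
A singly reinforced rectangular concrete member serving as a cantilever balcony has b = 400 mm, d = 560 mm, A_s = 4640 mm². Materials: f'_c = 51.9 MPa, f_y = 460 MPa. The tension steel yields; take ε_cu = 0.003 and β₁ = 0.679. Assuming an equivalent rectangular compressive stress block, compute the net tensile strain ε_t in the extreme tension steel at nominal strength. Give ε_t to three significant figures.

ε_t ≈ 0.00643

a = A_s f_y/(0.85 f'_c b) = 120.96 mm.
β₁ = 0.679, so c = a/β₁ = 120.96/0.679 = 178.14 mm.
From the linear strain diagram with ε_cu = 0.003: ε_t = 0.003 (d − c)/c = 0.003 × (560 − 178.14)/178.14 = 0.00643.
Since ε_t ≥ 0.005, the section is tension-controlled.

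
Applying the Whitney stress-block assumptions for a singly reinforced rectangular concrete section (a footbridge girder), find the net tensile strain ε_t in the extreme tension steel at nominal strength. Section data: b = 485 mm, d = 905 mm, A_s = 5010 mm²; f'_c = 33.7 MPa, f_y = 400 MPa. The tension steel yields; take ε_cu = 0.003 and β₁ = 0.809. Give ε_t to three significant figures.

a = A_s f_y/(0.85 f'_c b) = 144.25 mm.
β₁ = 0.809, so c = a/β₁ = 144.25/0.809 = 178.31 mm.
From the linear strain diagram with ε_cu = 0.003: ε_t = 0.003 (d − c)/c = 0.003 × (905 − 178.31)/178.31 = 0.0122.
Since ε_t ≥ 0.005, the section is tension-controlled.

ε_t ≈ 0.0122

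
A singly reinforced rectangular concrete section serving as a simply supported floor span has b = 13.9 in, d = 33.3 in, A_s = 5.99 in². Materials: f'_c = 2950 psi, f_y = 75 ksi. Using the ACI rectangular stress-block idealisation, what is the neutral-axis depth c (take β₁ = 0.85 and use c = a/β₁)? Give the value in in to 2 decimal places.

c ≈ 15.16 in

T = A_s f_y = 5.99 × 75 = 449.25 kips.
a = T/(0.85 f'_c b) = 449.25/(0.85 × 2.95 × 13.9) = 12.8894 in.
With β₁ = 0.85, c = a/β₁ = 12.8894/0.85 = 15.16 in.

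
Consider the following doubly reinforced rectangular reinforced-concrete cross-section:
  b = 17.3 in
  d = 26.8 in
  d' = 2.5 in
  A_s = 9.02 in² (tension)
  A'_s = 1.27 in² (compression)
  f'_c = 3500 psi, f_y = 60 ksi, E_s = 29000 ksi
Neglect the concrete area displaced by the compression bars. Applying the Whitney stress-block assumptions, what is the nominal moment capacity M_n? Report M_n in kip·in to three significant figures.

M_n ≈ 12200 kip·in

Assume both steels yield.
a = (A_s − A'_s) f_y/(0.85 f'_c b) = (9.02 − 1.27) × 60/(0.85 × 3.5 × 17.3) = 9.035 in.
c = a/β₁ = 9.035/0.85 = 10.629 in; ε'_s = 0.003(c − d')/c = 0.0023 ≥ ε_y = 0.0021, so the compression steel yields.
M_n = (A_s − A'_s) f_y (d − a/2) + A'_s f_y (d − d') = 465 × (26.8 − 4.5175) + 76.2 × (26.8 − 2.5) = 10361.4 + 1851.7 = 12213.1 kip·in.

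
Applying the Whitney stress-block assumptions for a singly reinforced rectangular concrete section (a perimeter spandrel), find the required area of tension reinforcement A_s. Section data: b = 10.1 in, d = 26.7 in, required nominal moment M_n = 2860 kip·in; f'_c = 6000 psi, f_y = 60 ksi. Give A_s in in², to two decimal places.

From M_n = 0.85 f'_c a b (d − a/2):
a = d − √(d² − 2M_n/(0.85 f'_c b)) = 26.7 − √(26.7² − 2 × 2860/(0.85 × 6 × 10.1)) = 2.167 in.
A_s = 0.85 f'_c a b / f_y = 0.85 × 6 × 2.167 × 10.1 / 60 = 1.860 in².

A_s ≈ 1.86 in²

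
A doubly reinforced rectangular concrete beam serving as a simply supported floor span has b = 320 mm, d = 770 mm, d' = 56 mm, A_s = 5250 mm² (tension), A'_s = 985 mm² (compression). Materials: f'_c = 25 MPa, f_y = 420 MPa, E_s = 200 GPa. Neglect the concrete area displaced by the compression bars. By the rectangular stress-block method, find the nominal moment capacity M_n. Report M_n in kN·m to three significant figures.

Assume both tension and compression steel yield.
Net tension couple steel: A_s − A'_s = 4265 mm².
a = (A_s − A'_s) f_y / (0.85 f'_c b) = 1791300/(0.85 × 25 × 320) = 263.43 mm.
c = a/β₁ = 263.43/0.85 = 309.92 mm; ε'_s = 0.003(c − d')/c = 0.0025 ≥ f_y/E_s = 0.0021, so compression steel does yield.
M_n = (A_s − A'_s) f_y (d − a/2) + A'_s f_y (d − d') = [1791300 × (770 − 131.715) + 413700 × (770 − 56)] × 10⁻⁶ = 1143.36 + 295.38 = 1438.74 kN·m.

M_n ≈ 1440 kN·m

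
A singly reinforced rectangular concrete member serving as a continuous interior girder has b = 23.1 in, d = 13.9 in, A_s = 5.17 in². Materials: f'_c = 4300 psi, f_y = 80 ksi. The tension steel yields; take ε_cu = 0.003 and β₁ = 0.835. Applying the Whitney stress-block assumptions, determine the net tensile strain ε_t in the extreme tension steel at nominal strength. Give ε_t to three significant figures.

ε_t ≈ 0.00411

a = A_s f_y/(0.85 f'_c b) = 4.899 in.
β₁ = 0.835, so c = a/β₁ = 4.899/0.835 = 5.867 in.
From the linear strain diagram with ε_cu = 0.003: ε_t = 0.003 (d − c)/c = 0.003 × (13.9 − 5.867)/5.867 = 0.00411.
ε_t is between 0.004 and 0.005 — transition zone.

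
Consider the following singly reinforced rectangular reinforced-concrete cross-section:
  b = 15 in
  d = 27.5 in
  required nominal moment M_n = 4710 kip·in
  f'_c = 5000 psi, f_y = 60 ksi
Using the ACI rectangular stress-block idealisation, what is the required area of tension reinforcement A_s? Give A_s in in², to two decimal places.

A_s ≈ 3.01 in²

From M_n = 0.85 f'_c a b (d − a/2):
a = d − √(d² − 2M_n/(0.85 f'_c b)) = 27.5 − √(27.5² − 2 × 4710/(0.85 × 5 × 15)) = 2.833 in.
A_s = 0.85 f'_c a b / f_y = 0.85 × 5 × 2.833 × 15 / 60 = 3.010 in².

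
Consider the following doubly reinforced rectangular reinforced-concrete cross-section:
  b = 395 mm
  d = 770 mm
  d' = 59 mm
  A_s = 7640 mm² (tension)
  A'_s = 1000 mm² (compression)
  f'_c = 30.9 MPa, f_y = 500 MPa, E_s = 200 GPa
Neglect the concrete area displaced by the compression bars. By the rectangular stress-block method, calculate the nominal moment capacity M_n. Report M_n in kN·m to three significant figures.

Assume both tension and compression steel yield.
Net tension couple steel: A_s − A'_s = 6640 mm².
a = (A_s − A'_s) f_y / (0.85 f'_c b) = 3320000/(0.85 × 30.9 × 395) = 320.01 mm.
c = a/β₁ = 320.01/0.829 = 386.02 mm; ε'_s = 0.003(c − d')/c = 0.0025 ≥ f_y/E_s = 0.0025, so compression steel does yield.
M_n = (A_s − A'_s) f_y (d − a/2) + A'_s f_y (d − d') = [3320000 × (770 − 160.005) + 500000 × (770 − 59)] × 10⁻⁶ = 2025.18 + 355.50 = 2380.68 kN·m.

M_n ≈ 2380 kN·m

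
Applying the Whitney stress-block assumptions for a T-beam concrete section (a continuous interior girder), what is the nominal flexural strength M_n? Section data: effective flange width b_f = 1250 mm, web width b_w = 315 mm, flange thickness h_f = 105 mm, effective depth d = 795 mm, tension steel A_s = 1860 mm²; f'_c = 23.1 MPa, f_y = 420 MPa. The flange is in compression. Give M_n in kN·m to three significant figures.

M_n ≈ 609 kN·m

Tension: T = A_s f_y = 1860 × 420 = 781200 N.
Try a within the flange: a = T/(0.85 f'_c b_f) = 781200/(0.85 × 23.1 × 1250) = 31.83 mm.
Since a = 31.83 ≤ h_f = 105 mm, the stress block lies entirely in the flange; analyse as a rectangular beam of width b_f.
M_n = T(d − a/2) = 781200 × (795 − 15.915) = 608.62 × 10⁶ N·mm.
M_n = 608.62 kN·m.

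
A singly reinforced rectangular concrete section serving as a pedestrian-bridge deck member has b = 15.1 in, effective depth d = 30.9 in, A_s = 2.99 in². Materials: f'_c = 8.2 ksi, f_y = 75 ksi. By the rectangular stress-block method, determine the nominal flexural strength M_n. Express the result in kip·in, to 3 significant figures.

M_n ≈ 6690 kip·in

T = A_s f_y = 2.99 × 75 = 224.25 kips.
a = T/(0.85 f'_c b) = 224.25/(0.85 × 8.2 × 15.1) = 2.131 in.
M_n = T(d − a/2) = 224.25 × (30.9 − 1.0655) = 6690.4 kip·in.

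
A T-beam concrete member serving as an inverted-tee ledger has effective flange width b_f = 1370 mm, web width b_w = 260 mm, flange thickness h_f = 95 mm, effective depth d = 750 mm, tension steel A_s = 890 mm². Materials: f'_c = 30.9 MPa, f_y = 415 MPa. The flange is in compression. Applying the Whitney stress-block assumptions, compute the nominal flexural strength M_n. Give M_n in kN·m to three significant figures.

Tension: T = A_s f_y = 890 × 415 = 369350 N.
Try a within the flange: a = T/(0.85 f'_c b_f) = 369350/(0.85 × 30.9 × 1370) = 10.26 mm.
Since a = 10.26 ≤ h_f = 95 mm, the stress block lies entirely in the flange; analyse as a rectangular beam of width b_f.
M_n = T(d − a/2) = 369350 × (750 − 5.13) = 275.12 × 10⁶ N·mm.
M_n = 275.12 kN·m.

M_n ≈ 275 kN·m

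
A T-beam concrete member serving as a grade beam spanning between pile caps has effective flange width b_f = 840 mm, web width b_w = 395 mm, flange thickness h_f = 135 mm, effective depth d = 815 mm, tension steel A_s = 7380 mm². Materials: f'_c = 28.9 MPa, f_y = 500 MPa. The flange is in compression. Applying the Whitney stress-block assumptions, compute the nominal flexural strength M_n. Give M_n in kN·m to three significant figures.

M_n ≈ 2660 kN·m

Tension: T = A_s f_y = 7380 × 500 = 3690000 N.
Try a within the flange: a = T/(0.85 f'_c b_f) = 3690000/(0.85 × 28.9 × 840) = 178.83 mm.
a = 178.83 > h_f = 135 mm: the block extends into the web. Split into flange-overhang and web parts.
C_f = 0.85 f'_c (b_f − b_w) h_f = 0.85 × 28.9 × (840 − 395) × 135 = 1475742 N.
Remaining web compression depth: a_w = (T − C_f)/(0.85 f'_c b_w) = (3690000 − 1475742)/(0.85 × 28.9 × 395) = 228.20 mm.
M_n = C_f(d − h_f/2) + (T − C_f)(d − a_w/2) = 1475742 × (815 − 67.5) + 2214258 × (815 − 114.1) = 1103.12 + 1551.97 = 2655.09 × 10⁶ N·mm.
M_n = 2655.09 kN·m.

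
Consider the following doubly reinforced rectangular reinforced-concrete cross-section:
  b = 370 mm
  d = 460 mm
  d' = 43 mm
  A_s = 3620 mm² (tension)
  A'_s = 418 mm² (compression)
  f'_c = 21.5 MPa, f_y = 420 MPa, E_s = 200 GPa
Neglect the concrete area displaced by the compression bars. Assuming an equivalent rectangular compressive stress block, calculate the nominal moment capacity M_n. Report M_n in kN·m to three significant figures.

Assume both tension and compression steel yield.
Net tension couple steel: A_s − A'_s = 3202 mm².
a = (A_s − A'_s) f_y / (0.85 f'_c b) = 1344840/(0.85 × 21.5 × 370) = 198.89 mm.
c = a/β₁ = 198.89/0.85 = 233.99 mm; ε'_s = 0.003(c − d')/c = 0.0024 ≥ f_y/E_s = 0.0021, so compression steel does yield.
M_n = (A_s − A'_s) f_y (d − a/2) + A'_s f_y (d − d') = [1344840 × (460 − 99.445) + 175560 × (460 − 43)] × 10⁻⁶ = 484.89 + 73.21 = 558.10 kN·m.

M_n ≈ 558 kN·m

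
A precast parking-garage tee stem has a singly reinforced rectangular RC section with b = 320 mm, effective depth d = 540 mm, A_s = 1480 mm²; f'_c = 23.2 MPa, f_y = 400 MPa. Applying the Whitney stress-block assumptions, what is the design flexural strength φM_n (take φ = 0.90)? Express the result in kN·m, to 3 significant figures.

T = A_s f_y = 1480 × 400 = 592000 N = 592 kN.
From C = T: a = T/(0.85 f'_c b) = 592000/(0.85 × 23.2 × 320) = 93.81 mm.
M_n = T(d − a/2) = 592 kN × (540 − 46.905) mm = 291.91 kN·m.
φM_n = 0.90 × 291.91 = 262.72 kN·m.

φM_n ≈ 263 kN·m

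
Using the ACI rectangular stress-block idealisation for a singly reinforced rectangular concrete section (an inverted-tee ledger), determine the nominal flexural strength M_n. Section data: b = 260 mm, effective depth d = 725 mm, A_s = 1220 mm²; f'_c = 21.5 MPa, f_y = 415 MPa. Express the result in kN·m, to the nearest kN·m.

M_n ≈ 340 kN·m

T = A_s f_y = 1220 × 415 = 506300 N = 506.3 kN.
From C = T: a = T/(0.85 f'_c b) = 506300/(0.85 × 21.5 × 260) = 106.56 mm.
M_n = T(d − a/2) = 506.3 kN × (725 − 53.28) mm = 340.09 kN·m.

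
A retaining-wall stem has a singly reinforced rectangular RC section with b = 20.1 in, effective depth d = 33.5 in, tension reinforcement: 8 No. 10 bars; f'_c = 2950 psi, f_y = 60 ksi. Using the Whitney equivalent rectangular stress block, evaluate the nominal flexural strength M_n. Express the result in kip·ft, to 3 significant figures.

A_s = 8 × 1.27 = 10.16 in².
T = A_s f_y = 10.16 × 60 = 609.6 kips.
a = T/(0.85 f'_c b) = 609.6/(0.85 × 2.95 × 20.1) = 12.095 in.
M_n = T(d − a/2) = 609.6 × (33.5 − 6.0475) = 16735.0 kip·in = 16735.0/12 = 1394.58 kip·ft.

M_n ≈ 1390 kip·ft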